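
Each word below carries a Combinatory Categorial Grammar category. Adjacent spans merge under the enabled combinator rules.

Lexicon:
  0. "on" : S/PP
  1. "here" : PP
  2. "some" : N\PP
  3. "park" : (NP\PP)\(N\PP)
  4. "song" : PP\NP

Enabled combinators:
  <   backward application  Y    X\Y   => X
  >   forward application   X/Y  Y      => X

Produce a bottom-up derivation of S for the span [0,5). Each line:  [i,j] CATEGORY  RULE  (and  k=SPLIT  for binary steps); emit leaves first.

[0,1] S/PP  lex  "on"
[1,2] PP  lex  "here"
[2,3] N\PP  lex  "some"
[3,4] (NP\PP)\(N\PP)  lex  "park"
[2,4] NP\PP  <  k=3
[1,4] NP  <  k=2
[4,5] PP\NP  lex  "song"
[1,5] PP  <  k=4
[0,5] S  >  k=1

[0,5] S   >
  [0,1] "on" : S/PP
  [1,5] PP   <
    [1,4] NP   <
      [1,2] "here" : PP
      [2,4] NP\PP   <
        [2,3] "some" : N\PP
        [3,4] "park" : (NP\PP)\(N\PP)
    [4,5] "song" : PP\NP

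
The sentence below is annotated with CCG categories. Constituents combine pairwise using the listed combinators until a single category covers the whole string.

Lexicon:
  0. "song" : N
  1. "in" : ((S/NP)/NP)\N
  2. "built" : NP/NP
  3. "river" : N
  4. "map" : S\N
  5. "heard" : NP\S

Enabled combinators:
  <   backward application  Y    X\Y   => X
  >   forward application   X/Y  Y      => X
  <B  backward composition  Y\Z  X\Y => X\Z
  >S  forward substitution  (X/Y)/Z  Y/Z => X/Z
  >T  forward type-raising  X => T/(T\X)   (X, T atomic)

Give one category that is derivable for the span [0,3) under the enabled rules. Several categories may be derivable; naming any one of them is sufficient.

S/NP

[0,6] S   >
  [0,3] S/NP   >S
    [0,2] (S/NP)/NP   <
      [0,1] "song" : N
      [1,2] "in" : ((S/NP)/NP)\N
    [2,3] "built" : NP/NP
  [3,6] NP   <
    [3,4] "river" : N
    [4,6] NP\N   <B
      [4,5] "map" : S\N
      [5,6] "heard" : NP\S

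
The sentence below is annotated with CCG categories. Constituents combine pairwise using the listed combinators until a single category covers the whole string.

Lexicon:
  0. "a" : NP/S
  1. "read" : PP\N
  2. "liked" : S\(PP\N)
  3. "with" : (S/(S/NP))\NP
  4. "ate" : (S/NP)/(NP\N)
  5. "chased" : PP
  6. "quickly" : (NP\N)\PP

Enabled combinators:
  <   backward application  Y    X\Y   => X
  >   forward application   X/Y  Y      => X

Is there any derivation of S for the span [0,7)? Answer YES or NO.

YES

[0,7] S   >
  [0,4] S/(S/NP)   <
    [0,3] NP   >
      [0,1] "a" : NP/S
      [1,3] S   <
        [1,2] "read" : PP\N
        [2,3] "liked" : S\(PP\N)
    [3,4] "with" : (S/(S/NP))\NP
  [4,7] S/NP   >
    [4,5] "ate" : (S/NP)/(NP\N)
    [5,7] NP\N   <
      [5,6] "chased" : PP
      [6,7] "quickly" : (NP\N)\PP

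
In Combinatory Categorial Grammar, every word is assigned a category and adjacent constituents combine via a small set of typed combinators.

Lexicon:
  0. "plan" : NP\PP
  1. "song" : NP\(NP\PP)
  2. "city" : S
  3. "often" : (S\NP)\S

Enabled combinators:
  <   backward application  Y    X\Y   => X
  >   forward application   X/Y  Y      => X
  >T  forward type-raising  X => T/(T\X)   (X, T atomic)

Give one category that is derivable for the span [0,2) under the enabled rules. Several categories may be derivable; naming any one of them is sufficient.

[0,4] S   <
  [0,2] NP   <
    [0,1] "plan" : NP\PP
    [1,2] "song" : NP\(NP\PP)
  [2,4] S\NP   <
    [2,3] "city" : S
    [3,4] "often" : (S\NP)\S

NP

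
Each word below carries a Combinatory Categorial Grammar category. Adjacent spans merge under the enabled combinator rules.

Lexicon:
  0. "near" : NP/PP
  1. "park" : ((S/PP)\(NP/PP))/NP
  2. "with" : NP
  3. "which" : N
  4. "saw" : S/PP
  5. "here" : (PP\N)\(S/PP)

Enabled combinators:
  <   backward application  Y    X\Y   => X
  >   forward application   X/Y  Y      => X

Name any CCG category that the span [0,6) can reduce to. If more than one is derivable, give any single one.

[0,6] S   >
  [0,3] S/PP   <
    [0,1] "near" : NP/PP
    [1,3] (S/PP)\(NP/PP)   >
      [1,2] "park" : ((S/PP)\(NP/PP))/NP
      [2,3] "with" : NP
  [3,6] PP   <
    [3,4] "which" : N
    [4,6] PP\N   <
      [4,5] "saw" : S/PP
      [5,6] "here" : (PP\N)\(S/PP)

S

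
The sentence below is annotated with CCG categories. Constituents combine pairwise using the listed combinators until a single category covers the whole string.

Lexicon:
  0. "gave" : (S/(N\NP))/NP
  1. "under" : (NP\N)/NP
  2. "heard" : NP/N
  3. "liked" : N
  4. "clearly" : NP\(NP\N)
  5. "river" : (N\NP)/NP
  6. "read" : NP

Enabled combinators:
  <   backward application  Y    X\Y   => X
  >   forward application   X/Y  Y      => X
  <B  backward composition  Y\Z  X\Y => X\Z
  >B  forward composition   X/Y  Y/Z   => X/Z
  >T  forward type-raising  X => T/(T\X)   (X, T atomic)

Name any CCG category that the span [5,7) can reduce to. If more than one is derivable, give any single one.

N\NP

[0,7] S   >
  [0,5] S/(N\NP)   >
    [0,1] "gave" : (S/(N\NP))/NP
    [1,5] NP   <
      [1,4] NP\N   >
        [1,2] "under" : (NP\N)/NP
        [2,4] NP   >
          [2,3] "heard" : NP/N
          [3,4] "liked" : N
      [4,5] "clearly" : NP\(NP\N)
  [5,7] N\NP   >
    [5,6] "river" : (N\NP)/NP
    [6,7] "read" : NP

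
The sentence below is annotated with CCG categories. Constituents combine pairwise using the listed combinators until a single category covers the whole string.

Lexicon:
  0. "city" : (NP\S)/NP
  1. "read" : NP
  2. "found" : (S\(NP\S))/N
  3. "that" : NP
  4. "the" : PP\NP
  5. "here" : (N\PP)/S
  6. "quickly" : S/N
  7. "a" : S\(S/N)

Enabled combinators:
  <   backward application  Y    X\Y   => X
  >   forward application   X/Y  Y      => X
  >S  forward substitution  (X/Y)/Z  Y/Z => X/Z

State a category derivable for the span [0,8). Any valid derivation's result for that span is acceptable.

[0,8] S   <
  [0,2] NP\S   >
    [0,1] "city" : (NP\S)/NP
    [1,2] "read" : NP
  [2,8] S\(NP\S)   >
    [2,3] "found" : (S\(NP\S))/N
    [3,8] N   <
      [3,5] PP   <
        [3,4] "that" : NP
        [4,5] "the" : PP\NP
      [5,8] N\PP   >
        [5,6] "here" : (N\PP)/S
        [6,8] S   <
          [6,7] "quickly" : S/N
          [7,8] "a" : S\(S/N)

S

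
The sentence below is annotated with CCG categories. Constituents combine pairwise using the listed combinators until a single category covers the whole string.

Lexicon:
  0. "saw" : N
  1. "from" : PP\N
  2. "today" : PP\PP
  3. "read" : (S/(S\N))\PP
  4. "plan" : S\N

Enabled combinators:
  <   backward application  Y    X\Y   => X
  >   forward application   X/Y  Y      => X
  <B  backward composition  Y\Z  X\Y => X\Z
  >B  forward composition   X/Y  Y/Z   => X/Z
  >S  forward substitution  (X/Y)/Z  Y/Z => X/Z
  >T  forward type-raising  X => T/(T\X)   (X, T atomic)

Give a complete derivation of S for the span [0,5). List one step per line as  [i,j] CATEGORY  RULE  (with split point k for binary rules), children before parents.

[0,5] S   >
  [0,4] S/(S\N)   <
    [0,3] PP   <
      [0,1] "saw" : N
      [1,3] PP\N   <B
        [1,2] "from" : PP\N
        [2,3] "today" : PP\PP
    [3,4] "read" : (S/(S\N))\PP
  [4,5] "plan" : S\N

[0,1] N  lex  "saw"
[1,2] PP\N  lex  "from"
[2,3] PP\PP  lex  "today"
[1,3] PP\N  <B  k=2
[0,3] PP  <  k=1
[3,4] (S/(S\N))\PP  lex  "read"
[0,4] S/(S\N)  <  k=3
[4,5] S\N  lex  "plan"
[0,5] S  >  k=4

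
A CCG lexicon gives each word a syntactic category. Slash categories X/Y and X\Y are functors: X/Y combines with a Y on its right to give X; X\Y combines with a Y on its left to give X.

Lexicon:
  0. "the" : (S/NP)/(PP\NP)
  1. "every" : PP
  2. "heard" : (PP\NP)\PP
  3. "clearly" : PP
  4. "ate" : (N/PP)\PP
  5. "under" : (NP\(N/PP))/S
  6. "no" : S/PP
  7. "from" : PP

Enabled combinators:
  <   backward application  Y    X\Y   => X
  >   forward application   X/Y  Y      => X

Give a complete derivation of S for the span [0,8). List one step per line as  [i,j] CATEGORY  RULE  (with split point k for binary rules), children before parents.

[0,8] S   >
  [0,3] S/NP   >
    [0,1] "the" : (S/NP)/(PP\NP)
    [1,3] PP\NP   <
      [1,2] "every" : PP
      [2,3] "heard" : (PP\NP)\PP
  [3,8] NP   <
    [3,5] N/PP   <
      [3,4] "clearly" : PP
      [4,5] "ate" : (N/PP)\PP
    [5,8] NP\(N/PP)   >
      [5,6] "under" : (NP\(N/PP))/S
      [6,8] S   >
        [6,7] "no" : S/PP
        [7,8] "from" : PP

[0,1] (S/NP)/(PP\NP)  lex  "the"
[1,2] PP  lex  "every"
[2,3] (PP\NP)\PP  lex  "heard"
[1,3] PP\NP  <  k=2
[0,3] S/NP  >  k=1
[3,4] PP  lex  "clearly"
[4,5] (N/PP)\PP  lex  "ate"
[3,5] N/PP  <  k=4
[5,6] (NP\(N/PP))/S  lex  "under"
[6,7] S/PP  lex  "no"
[7,8] PP  lex  "from"
[6,8] S  >  k=7
[5,8] NP\(N/PP)  >  k=6
[3,8] NP  <  k=5
[0,8] S  >  k=3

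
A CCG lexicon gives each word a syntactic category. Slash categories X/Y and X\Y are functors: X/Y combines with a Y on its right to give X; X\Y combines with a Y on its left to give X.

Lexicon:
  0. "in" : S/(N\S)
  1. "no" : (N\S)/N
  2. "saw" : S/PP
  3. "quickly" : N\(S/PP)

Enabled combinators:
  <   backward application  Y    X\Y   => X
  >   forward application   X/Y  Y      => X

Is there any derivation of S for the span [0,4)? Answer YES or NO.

[0,4] S   >
  [0,1] "in" : S/(N\S)
  [1,4] N\S   >
    [1,2] "no" : (N\S)/N
    [2,4] N   <
      [2,3] "saw" : S/PP
      [3,4] "quickly" : N\(S/PP)

YES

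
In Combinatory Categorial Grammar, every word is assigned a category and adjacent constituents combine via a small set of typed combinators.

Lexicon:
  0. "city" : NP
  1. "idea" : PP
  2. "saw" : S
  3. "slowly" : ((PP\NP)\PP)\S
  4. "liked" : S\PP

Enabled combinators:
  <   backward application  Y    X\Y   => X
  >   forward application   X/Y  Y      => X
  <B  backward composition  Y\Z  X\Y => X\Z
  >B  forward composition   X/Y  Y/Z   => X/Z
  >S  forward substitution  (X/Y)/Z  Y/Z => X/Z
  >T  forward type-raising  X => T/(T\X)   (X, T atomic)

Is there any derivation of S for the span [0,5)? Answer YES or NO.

[0,5] S   <
  [0,4] PP   <
    [0,1] "city" : NP
    [1,4] PP\NP   <
      [1,2] "idea" : PP
      [2,4] (PP\NP)\PP   <
        [2,3] "saw" : S
        [3,4] "slowly" : ((PP\NP)\PP)\S
  [4,5] "liked" : S\PP

YES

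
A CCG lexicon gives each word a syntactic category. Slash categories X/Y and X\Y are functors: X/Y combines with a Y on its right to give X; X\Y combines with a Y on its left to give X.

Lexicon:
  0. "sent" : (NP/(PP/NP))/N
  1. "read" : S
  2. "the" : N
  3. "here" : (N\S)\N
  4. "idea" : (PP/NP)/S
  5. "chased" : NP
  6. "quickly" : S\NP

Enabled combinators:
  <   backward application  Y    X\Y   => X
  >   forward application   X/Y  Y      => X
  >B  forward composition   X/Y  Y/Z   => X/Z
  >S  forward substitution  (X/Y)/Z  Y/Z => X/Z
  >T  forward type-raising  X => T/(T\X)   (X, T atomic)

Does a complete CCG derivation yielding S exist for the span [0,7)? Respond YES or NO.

(NP/(PP/NP))/N S N (N\S)\N (PP/NP)/S NP S\NP
CKY chart[0,7] = {N/(N\NP), NP, NP/(NP\NP), NP/(S\S), PP/(PP\NP), S/(S\NP)}; S ∉ chart

NO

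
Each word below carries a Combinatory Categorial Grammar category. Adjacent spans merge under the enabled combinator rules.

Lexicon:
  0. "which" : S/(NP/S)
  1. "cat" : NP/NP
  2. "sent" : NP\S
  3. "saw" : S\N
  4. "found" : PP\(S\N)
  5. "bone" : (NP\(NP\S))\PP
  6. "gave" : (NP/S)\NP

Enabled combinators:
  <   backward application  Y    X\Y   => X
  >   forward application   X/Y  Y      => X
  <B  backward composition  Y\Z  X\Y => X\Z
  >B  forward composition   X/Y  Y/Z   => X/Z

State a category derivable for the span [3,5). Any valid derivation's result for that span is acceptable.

PP

[0,7] S   >
  [0,1] "which" : S/(NP/S)
  [1,7] NP/S   >B
    [1,2] "cat" : NP/NP
    [2,7] NP/S   <
      [2,6] NP   <
        [2,3] "sent" : NP\S
        [3,6] NP\(NP\S)   <
          [3,5] PP   <
            [3,4] "saw" : S\N
            [4,5] "found" : PP\(S\N)
          [5,6] "bone" : (NP\(NP\S))\PP
      [6,7] "gave" : (NP/S)\NP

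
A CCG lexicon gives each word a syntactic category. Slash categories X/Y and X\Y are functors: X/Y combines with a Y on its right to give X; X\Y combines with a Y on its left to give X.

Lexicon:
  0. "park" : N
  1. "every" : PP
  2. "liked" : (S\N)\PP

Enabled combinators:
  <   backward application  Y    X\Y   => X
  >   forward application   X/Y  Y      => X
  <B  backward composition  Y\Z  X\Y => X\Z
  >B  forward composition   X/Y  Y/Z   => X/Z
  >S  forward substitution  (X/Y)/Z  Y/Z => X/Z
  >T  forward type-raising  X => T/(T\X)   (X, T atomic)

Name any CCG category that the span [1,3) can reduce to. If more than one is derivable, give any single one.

[0,3] S   <
  [0,1] "park" : N
  [1,3] S\N   <
    [1,2] "every" : PP
    [2,3] "liked" : (S\N)\PP

S\N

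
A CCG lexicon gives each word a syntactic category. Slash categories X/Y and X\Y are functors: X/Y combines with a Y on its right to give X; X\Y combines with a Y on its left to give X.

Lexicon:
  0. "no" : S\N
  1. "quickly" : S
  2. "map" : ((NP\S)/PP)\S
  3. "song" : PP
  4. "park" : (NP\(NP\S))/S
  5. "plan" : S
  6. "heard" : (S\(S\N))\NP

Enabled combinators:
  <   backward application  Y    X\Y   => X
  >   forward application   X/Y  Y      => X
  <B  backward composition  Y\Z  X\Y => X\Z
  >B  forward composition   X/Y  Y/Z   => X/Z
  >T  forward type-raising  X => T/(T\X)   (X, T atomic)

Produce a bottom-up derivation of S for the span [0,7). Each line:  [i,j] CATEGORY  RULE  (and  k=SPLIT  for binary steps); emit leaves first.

[0,7] S   <
  [0,1] "no" : S\N
  [1,7] S\(S\N)   <
    [1,6] NP   <
      [1,4] NP\S   >
        [1,3] (NP\S)/PP   <
          [1,2] "quickly" : S
          [2,3] "map" : ((NP\S)/PP)\S
        [3,4] "song" : PP
      [4,6] NP\(NP\S)   >
        [4,5] "park" : (NP\(NP\S))/S
        [5,6] "plan" : S
    [6,7] "heard" : (S\(S\N))\NP

[0,1] S\N  lex  "no"
[1,2] S  lex  "quickly"
[2,3] ((NP\S)/PP)\S  lex  "map"
[1,3] (NP\S)/PP  <  k=2
[3,4] PP  lex  "song"
[1,4] NP\S  >  k=3
[4,5] (NP\(NP\S))/S  lex  "park"
[5,6] S  lex  "plan"
[4,6] NP\(NP\S)  >  k=5
[1,6] NP  <  k=4
[6,7] (S\(S\N))\NP  lex  "heard"
[1,7] S\(S\N)  <  k=6
[0,7] S  <  k=1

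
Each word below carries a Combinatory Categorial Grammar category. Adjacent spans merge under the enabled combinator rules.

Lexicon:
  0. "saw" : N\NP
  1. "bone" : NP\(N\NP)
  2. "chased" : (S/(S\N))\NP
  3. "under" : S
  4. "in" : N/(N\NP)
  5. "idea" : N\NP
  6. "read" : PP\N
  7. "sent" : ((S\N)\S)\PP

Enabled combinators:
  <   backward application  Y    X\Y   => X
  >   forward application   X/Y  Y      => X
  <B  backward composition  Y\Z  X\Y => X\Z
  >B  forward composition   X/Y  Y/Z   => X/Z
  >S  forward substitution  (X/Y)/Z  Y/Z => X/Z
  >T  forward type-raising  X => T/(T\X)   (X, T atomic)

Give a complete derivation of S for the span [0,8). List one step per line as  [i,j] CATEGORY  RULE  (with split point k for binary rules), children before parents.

[0,8] S   >
  [0,3] S/(S\N)   <
    [0,2] NP   <
      [0,1] "saw" : N\NP
      [1,2] "bone" : NP\(N\NP)
    [2,3] "chased" : (S/(S\N))\NP
  [3,8] S\N   <
    [3,4] "under" : S
    [4,8] (S\N)\S   <
      [4,7] PP   <
        [4,6] N   >
          [4,5] "in" : N/(N\NP)
          [5,6] "idea" : N\NP
        [6,7] "read" : PP\N
      [7,8] "sent" : ((S\N)\S)\PP

[0,1] N\NP  lex  "saw"
[1,2] NP\(N\NP)  lex  "bone"
[0,2] NP  <  k=1
[2,3] (S/(S\N))\NP  lex  "chased"
[0,3] S/(S\N)  <  k=2
[3,4] S  lex  "under"
[4,5] N/(N\NP)  lex  "in"
[5,6] N\NP  lex  "idea"
[4,6] N  >  k=5
[6,7] PP\N  lex  "read"
[4,7] PP  <  k=6
[7,8] ((S\N)\S)\PP  lex  "sent"
[4,8] (S\N)\S  <  k=7
[3,8] S\N  <  k=4
[0,8] S  >  k=3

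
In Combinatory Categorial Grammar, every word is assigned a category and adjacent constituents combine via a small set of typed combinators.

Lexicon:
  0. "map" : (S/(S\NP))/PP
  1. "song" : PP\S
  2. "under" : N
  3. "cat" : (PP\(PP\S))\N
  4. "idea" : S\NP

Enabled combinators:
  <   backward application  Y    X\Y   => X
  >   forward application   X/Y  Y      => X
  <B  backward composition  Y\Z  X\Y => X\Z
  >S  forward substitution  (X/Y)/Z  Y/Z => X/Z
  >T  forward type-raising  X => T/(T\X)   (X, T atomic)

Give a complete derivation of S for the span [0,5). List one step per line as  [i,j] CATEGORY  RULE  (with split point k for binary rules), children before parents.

[0,1] (S/(S\NP))/PP  lex  "map"
[1,2] PP\S  lex  "song"
[2,3] N  lex  "under"
[3,4] (PP\(PP\S))\N  lex  "cat"
[2,4] PP\(PP\S)  <  k=3
[1,4] PP  <  k=2
[0,4] S/(S\NP)  >  k=1
[4,5] S\NP  lex  "idea"
[0,5] S  >  k=4

[0,5] S   >
  [0,4] S/(S\NP)   >
    [0,1] "map" : (S/(S\NP))/PP
    [1,4] PP   <
      [1,2] "song" : PP\S
      [2,4] PP\(PP\S)   <
        [2,3] "under" : N
        [3,4] "cat" : (PP\(PP\S))\N
  [4,5] "idea" : S\NP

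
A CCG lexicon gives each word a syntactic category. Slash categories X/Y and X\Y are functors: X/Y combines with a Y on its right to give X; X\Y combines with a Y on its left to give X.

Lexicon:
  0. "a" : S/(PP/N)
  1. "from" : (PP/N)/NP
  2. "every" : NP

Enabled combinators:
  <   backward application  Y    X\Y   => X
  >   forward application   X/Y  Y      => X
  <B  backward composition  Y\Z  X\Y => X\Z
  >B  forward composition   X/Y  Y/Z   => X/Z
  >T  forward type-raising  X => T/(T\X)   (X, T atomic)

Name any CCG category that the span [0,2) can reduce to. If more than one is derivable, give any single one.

S/NP

[0,3] S   >
  [0,2] S/NP   >B
    [0,1] "a" : S/(PP/N)
    [1,2] "from" : (PP/N)/NP
  [2,3] "every" : NP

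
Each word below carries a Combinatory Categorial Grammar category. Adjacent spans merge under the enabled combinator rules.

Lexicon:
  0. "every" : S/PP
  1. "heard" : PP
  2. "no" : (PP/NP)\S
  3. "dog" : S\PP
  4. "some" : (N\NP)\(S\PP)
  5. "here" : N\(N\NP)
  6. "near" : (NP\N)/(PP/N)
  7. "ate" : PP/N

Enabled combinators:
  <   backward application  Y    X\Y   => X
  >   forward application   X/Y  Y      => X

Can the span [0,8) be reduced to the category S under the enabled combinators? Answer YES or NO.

S/PP PP (PP/NP)\S S\PP (N\NP)\(S\PP) N\(N\NP) (NP\N)/(PP/N) PP/N
CKY chart[0,8] = {PP}; S ∉ chart

NO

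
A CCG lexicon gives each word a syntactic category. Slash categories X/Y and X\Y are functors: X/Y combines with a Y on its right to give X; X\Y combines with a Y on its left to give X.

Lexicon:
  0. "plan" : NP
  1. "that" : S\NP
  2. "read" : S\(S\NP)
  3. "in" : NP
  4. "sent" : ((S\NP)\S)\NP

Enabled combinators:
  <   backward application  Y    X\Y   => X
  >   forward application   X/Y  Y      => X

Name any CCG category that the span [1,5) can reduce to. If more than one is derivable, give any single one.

[0,5] S   <
  [0,1] "plan" : NP
  [1,5] S\NP   <
    [1,3] S   <
      [1,2] "that" : S\NP
      [2,3] "read" : S\(S\NP)
    [3,5] (S\NP)\S   <
      [3,4] "in" : NP
      [4,5] "sent" : ((S\NP)\S)\NP

S\NP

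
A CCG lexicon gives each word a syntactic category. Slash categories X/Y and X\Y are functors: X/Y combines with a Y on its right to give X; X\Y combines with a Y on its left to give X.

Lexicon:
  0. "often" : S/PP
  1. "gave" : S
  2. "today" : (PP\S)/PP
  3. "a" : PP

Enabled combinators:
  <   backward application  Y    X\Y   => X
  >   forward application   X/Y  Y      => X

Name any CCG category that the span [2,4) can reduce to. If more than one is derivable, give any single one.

PP\S

[0,4] S   >
  [0,1] "often" : S/PP
  [1,4] PP   <
    [1,2] "gave" : S
    [2,4] PP\S   >
      [2,3] "today" : (PP\S)/PP
      [3,4] "a" : PP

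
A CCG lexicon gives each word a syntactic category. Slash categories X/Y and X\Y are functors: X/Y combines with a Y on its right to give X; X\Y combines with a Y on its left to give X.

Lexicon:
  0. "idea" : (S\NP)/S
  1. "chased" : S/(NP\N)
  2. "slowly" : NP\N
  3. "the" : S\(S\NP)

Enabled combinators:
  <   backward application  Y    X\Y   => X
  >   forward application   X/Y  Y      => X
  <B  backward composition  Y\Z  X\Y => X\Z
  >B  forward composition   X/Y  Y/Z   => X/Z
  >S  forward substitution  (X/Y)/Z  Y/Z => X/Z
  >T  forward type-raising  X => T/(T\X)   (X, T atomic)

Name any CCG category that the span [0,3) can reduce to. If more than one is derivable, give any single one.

[0,4] S   <
  [0,3] S\NP   >
    [0,1] "idea" : (S\NP)/S
    [1,3] S   >
      [1,2] "chased" : S/(NP\N)
      [2,3] "slowly" : NP\N
  [3,4] "the" : S\(S\NP)

S\NP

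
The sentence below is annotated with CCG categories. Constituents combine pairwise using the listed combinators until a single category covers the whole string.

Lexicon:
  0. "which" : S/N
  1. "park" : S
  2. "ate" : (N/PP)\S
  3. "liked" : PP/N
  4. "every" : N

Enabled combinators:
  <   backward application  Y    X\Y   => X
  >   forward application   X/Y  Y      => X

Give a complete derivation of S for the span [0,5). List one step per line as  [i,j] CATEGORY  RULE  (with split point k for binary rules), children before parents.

[0,1] S/N  lex  "which"
[1,2] S  lex  "park"
[2,3] (N/PP)\S  lex  "ate"
[1,3] N/PP  <  k=2
[3,4] PP/N  lex  "liked"
[4,5] N  lex  "every"
[3,5] PP  >  k=4
[1,5] N  >  k=3
[0,5] S  >  k=1

[0,5] S   >
  [0,1] "which" : S/N
  [1,5] N   >
    [1,3] N/PP   <
      [1,2] "park" : S
      [2,3] "ate" : (N/PP)\S
    [3,5] PP   >
      [3,4] "liked" : PP/N
      [4,5] "every" : N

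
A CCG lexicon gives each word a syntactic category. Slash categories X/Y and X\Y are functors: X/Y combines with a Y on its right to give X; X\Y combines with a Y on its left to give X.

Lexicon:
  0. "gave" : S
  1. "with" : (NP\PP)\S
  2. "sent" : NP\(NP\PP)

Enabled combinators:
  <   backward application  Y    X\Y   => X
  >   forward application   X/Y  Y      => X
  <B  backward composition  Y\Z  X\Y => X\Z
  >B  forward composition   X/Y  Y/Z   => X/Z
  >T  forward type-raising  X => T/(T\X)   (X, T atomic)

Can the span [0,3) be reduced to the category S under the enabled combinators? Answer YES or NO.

NO

S (NP\PP)\S NP\(NP\PP)
CKY chart[0,3] = {N/(N\NP), NP, NP/(NP\NP), PP/(PP\NP), S/(S\NP)}; S ∉ chart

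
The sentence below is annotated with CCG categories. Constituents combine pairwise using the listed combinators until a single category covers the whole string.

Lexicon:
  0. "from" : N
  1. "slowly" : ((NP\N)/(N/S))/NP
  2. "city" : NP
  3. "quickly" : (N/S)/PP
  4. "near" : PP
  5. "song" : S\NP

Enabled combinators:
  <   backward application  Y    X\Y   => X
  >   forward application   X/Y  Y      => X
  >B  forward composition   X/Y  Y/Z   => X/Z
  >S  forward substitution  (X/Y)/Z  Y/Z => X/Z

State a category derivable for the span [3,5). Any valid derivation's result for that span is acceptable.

[0,6] S   <
  [0,5] NP   <
    [0,1] "from" : N
    [1,5] NP\N   >
      [1,3] (NP\N)/(N/S)   >
        [1,2] "slowly" : ((NP\N)/(N/S))/NP
        [2,3] "city" : NP
      [3,5] N/S   >
        [3,4] "quickly" : (N/S)/PP
        [4,5] "near" : PP
  [5,6] "song" : S\NP

N/S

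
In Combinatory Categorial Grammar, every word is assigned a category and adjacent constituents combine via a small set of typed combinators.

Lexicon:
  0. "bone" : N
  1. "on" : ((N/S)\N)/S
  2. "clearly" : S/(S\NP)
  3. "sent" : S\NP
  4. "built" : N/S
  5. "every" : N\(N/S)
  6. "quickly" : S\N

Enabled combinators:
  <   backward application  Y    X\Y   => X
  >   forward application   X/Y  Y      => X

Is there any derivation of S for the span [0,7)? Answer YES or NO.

NO

N ((N/S)\N)/S S/(S\NP) S\NP N/S N\(N/S) S\N
CKY chart[0,7] = {N}; S ∉ chart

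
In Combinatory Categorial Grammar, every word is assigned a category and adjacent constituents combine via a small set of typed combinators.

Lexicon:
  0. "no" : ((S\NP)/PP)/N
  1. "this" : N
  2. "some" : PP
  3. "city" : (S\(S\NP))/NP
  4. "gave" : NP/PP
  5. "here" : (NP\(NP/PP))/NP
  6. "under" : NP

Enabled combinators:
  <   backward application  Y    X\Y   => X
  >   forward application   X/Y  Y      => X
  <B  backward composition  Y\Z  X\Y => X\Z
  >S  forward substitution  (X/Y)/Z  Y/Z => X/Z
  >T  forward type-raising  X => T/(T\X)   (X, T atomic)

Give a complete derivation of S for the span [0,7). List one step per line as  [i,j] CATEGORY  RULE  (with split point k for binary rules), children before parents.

[0,7] S   <
  [0,3] S\NP   >
    [0,2] (S\NP)/PP   >
      [0,1] "no" : ((S\NP)/PP)/N
      [1,2] "this" : N
    [2,3] "some" : PP
  [3,7] S\(S\NP)   >
    [3,4] "city" : (S\(S\NP))/NP
    [4,7] NP   <
      [4,5] "gave" : NP/PP
      [5,7] NP\(NP/PP)   >
        [5,6] "here" : (NP\(NP/PP))/NP
        [6,7] "under" : NP

[0,1] ((S\NP)/PP)/N  lex  "no"
[1,2] N  lex  "this"
[0,2] (S\NP)/PP  >  k=1
[2,3] PP  lex  "some"
[0,3] S\NP  >  k=2
[3,4] (S\(S\NP))/NP  lex  "city"
[4,5] NP/PP  lex  "gave"
[5,6] (NP\(NP/PP))/NP  lex  "here"
[6,7] NP  lex  "under"
[5,7] NP\(NP/PP)  >  k=6
[4,7] NP  <  k=5
[3,7] S\(S\NP)  >  k=4
[0,7] S  <  k=3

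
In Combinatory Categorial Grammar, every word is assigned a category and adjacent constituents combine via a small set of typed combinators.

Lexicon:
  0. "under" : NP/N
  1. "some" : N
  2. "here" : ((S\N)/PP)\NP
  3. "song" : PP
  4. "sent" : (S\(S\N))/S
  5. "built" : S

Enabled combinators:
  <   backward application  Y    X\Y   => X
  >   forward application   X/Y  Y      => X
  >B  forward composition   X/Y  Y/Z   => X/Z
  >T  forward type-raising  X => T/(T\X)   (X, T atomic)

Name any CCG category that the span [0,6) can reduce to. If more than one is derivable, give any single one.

[0,6] S   <
  [0,4] S\N   >
    [0,3] (S\N)/PP   <
      [0,2] NP   >
        [0,1] "under" : NP/N
        [1,2] "some" : N
      [2,3] "here" : ((S\N)/PP)\NP
    [3,4] "song" : PP
  [4,6] S\(S\N)   >
    [4,5] "sent" : (S\(S\N))/S
    [5,6] "built" : S

S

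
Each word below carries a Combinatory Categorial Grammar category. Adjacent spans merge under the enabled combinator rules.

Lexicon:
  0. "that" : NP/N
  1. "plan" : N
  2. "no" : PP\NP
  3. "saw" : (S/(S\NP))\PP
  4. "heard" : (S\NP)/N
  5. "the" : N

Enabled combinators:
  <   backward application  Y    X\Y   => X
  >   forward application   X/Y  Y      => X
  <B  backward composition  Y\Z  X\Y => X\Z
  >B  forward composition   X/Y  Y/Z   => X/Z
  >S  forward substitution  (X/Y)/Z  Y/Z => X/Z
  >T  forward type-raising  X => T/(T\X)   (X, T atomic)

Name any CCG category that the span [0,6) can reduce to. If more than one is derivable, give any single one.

S

[0,6] S   >
  [0,4] S/(S\NP)   <
    [0,3] PP   <
      [0,2] NP   >
        [0,1] "that" : NP/N
        [1,2] "plan" : N
      [2,3] "no" : PP\NP
    [3,4] "saw" : (S/(S\NP))\PP
  [4,6] S\NP   >
    [4,5] "heard" : (S\NP)/N
    [5,6] "the" : N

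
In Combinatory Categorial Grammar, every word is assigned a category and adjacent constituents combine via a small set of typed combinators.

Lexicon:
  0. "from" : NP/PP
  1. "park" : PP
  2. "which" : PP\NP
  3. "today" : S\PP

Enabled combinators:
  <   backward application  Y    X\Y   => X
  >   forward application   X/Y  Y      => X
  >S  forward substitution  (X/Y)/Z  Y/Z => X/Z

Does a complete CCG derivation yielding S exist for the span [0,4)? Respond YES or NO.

[0,4] S   <
  [0,3] PP   <
    [0,2] NP   >
      [0,1] "from" : NP/PP
      [1,2] "park" : PP
    [2,3] "which" : PP\NP
  [3,4] "today" : S\PP

YES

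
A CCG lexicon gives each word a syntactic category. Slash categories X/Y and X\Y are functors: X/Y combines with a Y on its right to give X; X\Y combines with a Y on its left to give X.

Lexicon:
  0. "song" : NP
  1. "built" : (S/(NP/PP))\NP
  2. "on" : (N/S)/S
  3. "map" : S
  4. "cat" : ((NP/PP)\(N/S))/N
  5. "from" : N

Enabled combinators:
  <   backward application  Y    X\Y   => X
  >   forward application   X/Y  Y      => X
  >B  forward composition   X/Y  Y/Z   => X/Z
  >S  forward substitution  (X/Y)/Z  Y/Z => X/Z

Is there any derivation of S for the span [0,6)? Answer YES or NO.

YES

[0,6] S   >
  [0,2] S/(NP/PP)   <
    [0,1] "song" : NP
    [1,2] "built" : (S/(NP/PP))\NP
  [2,6] NP/PP   <
    [2,4] N/S   >
      [2,3] "on" : (N/S)/S
      [3,4] "map" : S
    [4,6] (NP/PP)\(N/S)   >
      [4,5] "cat" : ((NP/PP)\(N/S))/N
      [5,6] "from" : N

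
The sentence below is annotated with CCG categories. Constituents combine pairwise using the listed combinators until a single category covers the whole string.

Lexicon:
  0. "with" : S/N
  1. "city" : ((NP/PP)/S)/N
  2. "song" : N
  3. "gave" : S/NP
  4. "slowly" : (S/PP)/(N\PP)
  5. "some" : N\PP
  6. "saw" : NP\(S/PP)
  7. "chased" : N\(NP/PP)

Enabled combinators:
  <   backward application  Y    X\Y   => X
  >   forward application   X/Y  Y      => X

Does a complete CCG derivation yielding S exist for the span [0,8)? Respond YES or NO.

[0,8] S   >
  [0,1] "with" : S/N
  [1,8] N   <
    [1,7] NP/PP   >
      [1,3] (NP/PP)/S   >
        [1,2] "city" : ((NP/PP)/S)/N
        [2,3] "song" : N
      [3,7] S   >
        [3,4] "gave" : S/NP
        [4,7] NP   <
          [4,6] S/PP   >
            [4,5] "slowly" : (S/PP)/(N\PP)
            [5,6] "some" : N\PP
          [6,7] "saw" : NP\(S/PP)
    [7,8] "chased" : N\(NP/PP)

YES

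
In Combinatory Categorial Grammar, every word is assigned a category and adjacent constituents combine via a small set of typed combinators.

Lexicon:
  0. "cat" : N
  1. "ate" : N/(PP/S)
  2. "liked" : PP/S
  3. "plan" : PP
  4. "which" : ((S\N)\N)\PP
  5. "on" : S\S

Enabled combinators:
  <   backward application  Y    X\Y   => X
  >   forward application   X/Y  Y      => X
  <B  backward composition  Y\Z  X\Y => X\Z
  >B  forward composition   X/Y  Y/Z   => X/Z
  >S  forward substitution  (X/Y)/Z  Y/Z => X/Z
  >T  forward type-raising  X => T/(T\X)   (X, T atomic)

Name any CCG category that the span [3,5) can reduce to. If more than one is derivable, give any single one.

[0,6] S   <
  [0,1] "cat" : N
  [1,6] S\N   <B
    [1,5] S\N   <
      [1,3] N   >
        [1,2] "ate" : N/(PP/S)
        [2,3] "liked" : PP/S
      [3,5] (S\N)\N   <
        [3,4] "plan" : PP
        [4,5] "which" : ((S\N)\N)\PP
    [5,6] "on" : S\S

(S\N)\N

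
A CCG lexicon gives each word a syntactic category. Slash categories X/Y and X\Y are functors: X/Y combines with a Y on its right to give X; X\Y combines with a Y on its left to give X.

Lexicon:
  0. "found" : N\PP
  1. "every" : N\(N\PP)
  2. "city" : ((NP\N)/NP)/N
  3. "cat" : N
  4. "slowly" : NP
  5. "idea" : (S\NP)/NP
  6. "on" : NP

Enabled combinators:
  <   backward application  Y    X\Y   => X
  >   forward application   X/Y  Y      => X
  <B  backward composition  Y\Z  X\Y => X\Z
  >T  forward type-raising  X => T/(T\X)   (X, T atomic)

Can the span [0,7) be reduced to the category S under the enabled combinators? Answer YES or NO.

YES

[0,7] S   <
  [0,2] N   <
    [0,1] "found" : N\PP
    [1,2] "every" : N\(N\PP)
  [2,7] S\N   <B
    [2,5] NP\N   >
      [2,4] (NP\N)/NP   >
        [2,3] "city" : ((NP\N)/NP)/N
        [3,4] "cat" : N
      [4,5] "slowly" : NP
    [5,7] S\NP   >
      [5,6] "idea" : (S\NP)/NP
      [6,7] "on" : NP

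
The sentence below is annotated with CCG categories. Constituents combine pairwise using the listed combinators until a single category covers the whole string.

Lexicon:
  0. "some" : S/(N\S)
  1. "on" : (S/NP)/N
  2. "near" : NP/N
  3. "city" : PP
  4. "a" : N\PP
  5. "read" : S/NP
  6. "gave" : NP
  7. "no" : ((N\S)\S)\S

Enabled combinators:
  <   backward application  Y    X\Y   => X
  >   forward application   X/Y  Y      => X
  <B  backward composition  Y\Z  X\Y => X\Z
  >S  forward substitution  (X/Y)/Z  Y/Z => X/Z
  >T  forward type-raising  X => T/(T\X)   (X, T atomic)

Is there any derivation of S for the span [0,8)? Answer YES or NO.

YES

[0,8] S   >
  [0,1] "some" : S/(N\S)
  [1,8] N\S   <
    [1,5] S   >
      [1,3] S/N   >S
        [1,2] "on" : (S/NP)/N
        [2,3] "near" : NP/N
      [3,5] N   <
        [3,4] "city" : PP
        [4,5] "a" : N\PP
    [5,8] (N\S)\S   <
      [5,7] S   >
        [5,6] "read" : S/NP
        [6,7] "gave" : NP
      [7,8] "no" : ((N\S)\S)\S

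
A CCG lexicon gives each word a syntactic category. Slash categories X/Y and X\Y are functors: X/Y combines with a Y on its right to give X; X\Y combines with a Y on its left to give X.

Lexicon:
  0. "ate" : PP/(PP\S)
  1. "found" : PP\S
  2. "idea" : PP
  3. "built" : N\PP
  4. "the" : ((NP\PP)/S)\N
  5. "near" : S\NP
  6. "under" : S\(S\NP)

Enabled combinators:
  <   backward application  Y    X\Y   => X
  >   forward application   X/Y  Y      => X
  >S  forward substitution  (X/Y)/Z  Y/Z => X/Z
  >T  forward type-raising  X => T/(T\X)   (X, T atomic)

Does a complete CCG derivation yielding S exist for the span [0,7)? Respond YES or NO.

NO

PP/(PP\S) PP\S PP N\PP ((NP\PP)/S)\N S\NP S\(S\NP)
CKY chart[0,7] = {N/(N\NP), NP, NP/(NP\NP), PP/(PP\NP), S/(S\NP)}; S ∉ chart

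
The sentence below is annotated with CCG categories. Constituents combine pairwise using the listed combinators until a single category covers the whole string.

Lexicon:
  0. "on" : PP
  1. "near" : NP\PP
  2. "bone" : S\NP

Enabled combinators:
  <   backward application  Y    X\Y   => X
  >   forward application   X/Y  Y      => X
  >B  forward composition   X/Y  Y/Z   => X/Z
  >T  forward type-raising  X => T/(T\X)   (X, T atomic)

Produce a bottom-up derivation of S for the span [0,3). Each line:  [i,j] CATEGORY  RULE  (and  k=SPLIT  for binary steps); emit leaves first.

[0,3] S   <
  [0,2] NP   >
    [0,1] NP/(NP\PP)   >T
      [0,1] "on" : PP
    [1,2] "near" : NP\PP
  [2,3] "bone" : S\NP

[0,1] PP  lex  "on"
[0,1] NP/(NP\PP)  >T
[1,2] NP\PP  lex  "near"
[0,2] NP  >  k=1
[2,3] S\NP  lex  "bone"
[0,3] S  <  k=2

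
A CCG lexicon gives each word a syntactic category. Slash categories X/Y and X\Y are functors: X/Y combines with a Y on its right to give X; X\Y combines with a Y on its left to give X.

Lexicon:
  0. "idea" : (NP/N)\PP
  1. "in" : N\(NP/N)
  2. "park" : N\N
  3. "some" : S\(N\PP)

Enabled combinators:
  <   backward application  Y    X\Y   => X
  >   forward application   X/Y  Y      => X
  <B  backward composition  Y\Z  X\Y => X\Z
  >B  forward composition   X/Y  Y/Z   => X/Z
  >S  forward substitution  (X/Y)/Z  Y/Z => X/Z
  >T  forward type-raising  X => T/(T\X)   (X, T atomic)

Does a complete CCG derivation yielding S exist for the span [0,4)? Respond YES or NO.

YES

[0,4] S   <
  [0,3] N\PP   <B
    [0,2] N\PP   <B
      [0,1] "idea" : (NP/N)\PP
      [1,2] "in" : N\(NP/N)
    [2,3] "park" : N\N
  [3,4] "some" : S\(N\PP)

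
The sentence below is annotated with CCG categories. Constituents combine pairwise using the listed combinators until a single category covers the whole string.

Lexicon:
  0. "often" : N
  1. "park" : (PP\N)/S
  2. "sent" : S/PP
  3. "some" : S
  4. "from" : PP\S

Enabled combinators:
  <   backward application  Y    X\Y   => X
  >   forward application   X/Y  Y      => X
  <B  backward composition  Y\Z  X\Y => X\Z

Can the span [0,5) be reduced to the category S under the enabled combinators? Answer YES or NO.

NO

N (PP\N)/S S/PP S PP\S
CKY chart[0,5] = {PP}; S ∉ chart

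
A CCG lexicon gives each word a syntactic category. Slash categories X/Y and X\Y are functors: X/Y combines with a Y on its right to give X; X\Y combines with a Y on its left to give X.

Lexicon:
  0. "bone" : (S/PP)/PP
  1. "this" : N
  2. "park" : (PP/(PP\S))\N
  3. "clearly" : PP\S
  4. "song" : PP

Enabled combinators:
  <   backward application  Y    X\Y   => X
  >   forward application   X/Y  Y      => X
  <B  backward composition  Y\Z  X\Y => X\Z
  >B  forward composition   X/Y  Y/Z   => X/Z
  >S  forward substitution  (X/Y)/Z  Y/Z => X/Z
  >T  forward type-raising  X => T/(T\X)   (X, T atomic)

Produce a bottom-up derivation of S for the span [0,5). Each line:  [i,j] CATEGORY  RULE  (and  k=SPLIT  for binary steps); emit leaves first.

[0,5] S   >
  [0,4] S/PP   >
    [0,1] "bone" : (S/PP)/PP
    [1,4] PP   >
      [1,3] PP/(PP\S)   <
        [1,2] "this" : N
        [2,3] "park" : (PP/(PP\S))\N
      [3,4] "clearly" : PP\S
  [4,5] "song" : PP

[0,1] (S/PP)/PP  lex  "bone"
[1,2] N  lex  "this"
[2,3] (PP/(PP\S))\N  lex  "park"
[1,3] PP/(PP\S)  <  k=2
[3,4] PP\S  lex  "clearly"
[1,4] PP  >  k=3
[0,4] S/PP  >  k=1
[4,5] PP  lex  "song"
[0,5] S  >  k=4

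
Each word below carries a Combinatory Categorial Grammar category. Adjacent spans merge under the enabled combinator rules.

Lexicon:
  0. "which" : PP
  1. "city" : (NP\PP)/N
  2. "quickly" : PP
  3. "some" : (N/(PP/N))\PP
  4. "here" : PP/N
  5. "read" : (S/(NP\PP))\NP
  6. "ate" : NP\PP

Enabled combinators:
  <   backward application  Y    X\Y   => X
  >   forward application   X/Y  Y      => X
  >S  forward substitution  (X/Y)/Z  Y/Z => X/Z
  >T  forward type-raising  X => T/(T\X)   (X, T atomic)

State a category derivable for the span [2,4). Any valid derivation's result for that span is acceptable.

N/(PP/N)

[0,7] S   >
  [0,6] S/(NP\PP)   <
    [0,5] NP   <
      [0,1] "which" : PP
      [1,5] NP\PP   >
        [1,2] "city" : (NP\PP)/N
        [2,5] N   >
          [2,4] N/(PP/N)   <
            [2,3] "quickly" : PP
            [3,4] "some" : (N/(PP/N))\PP
          [4,5] "here" : PP/N
    [5,6] "read" : (S/(NP\PP))\NP
  [6,7] "ate" : NP\PP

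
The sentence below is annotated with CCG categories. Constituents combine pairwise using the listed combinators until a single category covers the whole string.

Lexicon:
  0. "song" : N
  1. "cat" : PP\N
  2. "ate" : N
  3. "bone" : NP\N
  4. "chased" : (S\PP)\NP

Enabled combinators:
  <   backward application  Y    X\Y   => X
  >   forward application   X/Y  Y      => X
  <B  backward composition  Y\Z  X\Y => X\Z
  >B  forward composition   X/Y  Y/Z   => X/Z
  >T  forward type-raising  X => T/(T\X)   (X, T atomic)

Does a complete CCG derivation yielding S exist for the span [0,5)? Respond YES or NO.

[0,5] S   <
  [0,1] "song" : N
  [1,5] S\N   <B
    [1,2] "cat" : PP\N
    [2,5] S\PP   <
      [2,4] NP   >
        [2,3] NP/(NP\N)   >T
          [2,3] "ate" : N
        [3,4] "bone" : NP\N
      [4,5] "chased" : (S\PP)\NP

YES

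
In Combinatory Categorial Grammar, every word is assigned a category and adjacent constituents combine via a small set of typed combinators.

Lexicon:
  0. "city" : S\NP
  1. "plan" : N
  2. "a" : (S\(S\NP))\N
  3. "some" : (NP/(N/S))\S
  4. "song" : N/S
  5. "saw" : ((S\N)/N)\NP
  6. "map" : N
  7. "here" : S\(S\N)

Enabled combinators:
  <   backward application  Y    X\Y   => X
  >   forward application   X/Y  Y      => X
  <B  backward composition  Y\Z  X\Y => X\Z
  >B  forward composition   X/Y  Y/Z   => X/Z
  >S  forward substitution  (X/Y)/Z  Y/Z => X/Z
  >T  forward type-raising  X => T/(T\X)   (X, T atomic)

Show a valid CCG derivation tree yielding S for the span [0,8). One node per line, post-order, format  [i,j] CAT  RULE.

[0,8] S   <
  [0,7] S\N   >
    [0,6] (S\N)/N   <
      [0,5] NP   >
        [0,4] NP/(N/S)   <
          [0,3] S   <
            [0,1] "city" : S\NP
            [1,3] S\(S\NP)   <
              [1,2] "plan" : N
              [2,3] "a" : (S\(S\NP))\N
          [3,4] "some" : (NP/(N/S))\S
        [4,5] "song" : N/S
      [5,6] "saw" : ((S\N)/N)\NP
    [6,7] "map" : N
  [7,8] "here" : S\(S\N)

[0,1] S\NP  lex  "city"
[1,2] N  lex  "plan"
[2,3] (S\(S\NP))\N  lex  "a"
[1,3] S\(S\NP)  <  k=2
[0,3] S  <  k=1
[3,4] (NP/(N/S))\S  lex  "some"
[0,4] NP/(N/S)  <  k=3
[4,5] N/S  lex  "song"
[0,5] NP  >  k=4
[5,6] ((S\N)/N)\NP  lex  "saw"
[0,6] (S\N)/N  <  k=5
[6,7] N  lex  "map"
[0,7] S\N  >  k=6
[7,8] S\(S\N)  lex  "here"
[0,8] S  <  k=7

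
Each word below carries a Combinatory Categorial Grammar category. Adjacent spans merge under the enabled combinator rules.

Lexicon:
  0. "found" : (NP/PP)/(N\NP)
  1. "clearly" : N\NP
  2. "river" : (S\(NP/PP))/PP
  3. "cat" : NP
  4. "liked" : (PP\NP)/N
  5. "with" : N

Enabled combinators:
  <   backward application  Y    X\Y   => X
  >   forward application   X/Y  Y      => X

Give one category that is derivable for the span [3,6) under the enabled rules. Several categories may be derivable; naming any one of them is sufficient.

[0,6] S   <
  [0,2] NP/PP   >
    [0,1] "found" : (NP/PP)/(N\NP)
    [1,2] "clearly" : N\NP
  [2,6] S\(NP/PP)   >
    [2,3] "river" : (S\(NP/PP))/PP
    [3,6] PP   <
      [3,4] "cat" : NP
      [4,6] PP\NP   >
        [4,5] "liked" : (PP\NP)/N
        [5,6] "with" : N

PP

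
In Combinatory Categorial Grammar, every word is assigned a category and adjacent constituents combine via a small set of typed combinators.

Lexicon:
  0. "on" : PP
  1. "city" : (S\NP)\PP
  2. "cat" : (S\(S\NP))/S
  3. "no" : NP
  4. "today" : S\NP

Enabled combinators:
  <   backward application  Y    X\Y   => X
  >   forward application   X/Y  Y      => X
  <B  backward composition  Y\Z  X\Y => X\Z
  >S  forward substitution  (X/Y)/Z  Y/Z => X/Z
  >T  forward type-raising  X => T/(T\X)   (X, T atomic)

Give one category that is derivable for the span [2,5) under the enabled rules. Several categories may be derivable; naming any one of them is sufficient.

S\(S\NP)

[0,5] S   <
  [0,2] S\NP   <
    [0,1] "on" : PP
    [1,2] "city" : (S\NP)\PP
  [2,5] S\(S\NP)   >
    [2,3] "cat" : (S\(S\NP))/S
    [3,5] S   >
      [3,4] S/(S\NP)   >T
        [3,4] "no" : NP
      [4,5] "today" : S\NP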